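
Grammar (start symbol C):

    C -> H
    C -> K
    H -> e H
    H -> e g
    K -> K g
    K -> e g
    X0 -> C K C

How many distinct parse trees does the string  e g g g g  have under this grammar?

Parse trees for e g g g g:
  [C [K [K [K [K e g] g] g] g]]

1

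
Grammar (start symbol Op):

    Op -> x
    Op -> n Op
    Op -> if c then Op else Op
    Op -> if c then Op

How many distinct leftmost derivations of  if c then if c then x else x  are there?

2

Parse trees for if c then if c then x else x:
  [Op if c then [Op if c then [Op x]] else [Op x]]
  [Op if c then [Op if c then [Op x] else [Op x]]]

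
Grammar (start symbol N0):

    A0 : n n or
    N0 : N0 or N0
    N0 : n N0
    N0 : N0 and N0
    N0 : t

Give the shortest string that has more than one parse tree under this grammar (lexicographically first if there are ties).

n t and t

length 1: no string has ≥2 trees
length 2: no string has ≥2 trees
length 3: no string has ≥2 trees
length 4: n t and t has 2 parse trees

Two derivations of n t and t:
  N0 ⇒ n N0 ⇒ n N0 and N0 ⇒ n t and N0 ⇒ n t and t
  N0 ⇒ N0 and N0 ⇒ n N0 and N0 ⇒ n t and N0 ⇒ n t and t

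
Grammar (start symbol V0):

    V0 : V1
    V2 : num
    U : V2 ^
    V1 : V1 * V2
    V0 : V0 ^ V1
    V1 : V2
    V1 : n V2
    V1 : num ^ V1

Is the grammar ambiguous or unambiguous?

Ambiguous

Witness: num ^ num

Derivation 1: V0 ⇒ V1 ⇒ num ^ V1 ⇒ num ^ V2 ⇒ num ^ num
Derivation 2: V0 ⇒ V0 ^ V1 ⇒ V1 ^ V1 ⇒ V2 ^ V1 ⇒ num ^ V1 ⇒ num ^ V2 ⇒ num ^ num

Two distinct leftmost derivations for the same string.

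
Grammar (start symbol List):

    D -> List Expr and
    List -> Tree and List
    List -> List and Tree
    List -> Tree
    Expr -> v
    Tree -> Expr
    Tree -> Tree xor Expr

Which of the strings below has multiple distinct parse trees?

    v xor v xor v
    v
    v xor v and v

v xor v xor v: 1 tree
v: 1 tree
v xor v and v: 2 trees

v xor v and v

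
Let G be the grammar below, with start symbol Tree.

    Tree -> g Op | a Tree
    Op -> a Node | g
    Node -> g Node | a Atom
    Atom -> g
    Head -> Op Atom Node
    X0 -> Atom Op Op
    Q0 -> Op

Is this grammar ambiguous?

Unambiguous

Only Tree, Op, Node, Atom are reachable from Tree; ignoring the rest: The reachable rules are right-linear with at most one rule per (nonterminal, next-terminal) pair. Each input token forces the next rule, so parsing is deterministic.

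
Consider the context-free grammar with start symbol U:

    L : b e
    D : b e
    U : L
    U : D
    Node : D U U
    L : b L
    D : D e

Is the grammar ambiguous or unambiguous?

Witness: b e

Derivation 1: U ⇒ L ⇒ b e
Derivation 2: U ⇒ D ⇒ b e

Two distinct leftmost derivations for the same string.

Ambiguous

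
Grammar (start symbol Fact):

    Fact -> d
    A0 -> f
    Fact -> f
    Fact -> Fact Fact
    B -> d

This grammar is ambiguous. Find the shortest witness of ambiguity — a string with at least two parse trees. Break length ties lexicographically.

d d d

length 1: no string has ≥2 trees
length 2: no string has ≥2 trees
length 3: d d d has 2 parse trees

Two derivations of d d d:
  Fact ⇒ Fact Fact ⇒ d Fact ⇒ d Fact Fact ⇒ d d Fact ⇒ d d d
  Fact ⇒ Fact Fact ⇒ Fact Fact Fact ⇒ d Fact Fact ⇒ d d Fact ⇒ d d d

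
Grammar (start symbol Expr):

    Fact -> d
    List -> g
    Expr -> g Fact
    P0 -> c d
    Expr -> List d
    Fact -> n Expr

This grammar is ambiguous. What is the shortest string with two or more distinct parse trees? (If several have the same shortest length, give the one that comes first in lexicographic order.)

g d

length 2: g d has 2 parse trees

Two derivations of g d:
  Expr ⇒ g Fact ⇒ g d
  Expr ⇒ List d ⇒ g d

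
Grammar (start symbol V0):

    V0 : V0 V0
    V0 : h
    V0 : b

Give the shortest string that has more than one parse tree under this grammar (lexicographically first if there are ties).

length 1: no string has ≥2 trees
length 2: no string has ≥2 trees
length 3: b b b has 2 parse trees

Two derivations of b b b:
  V0 ⇒ V0 V0 ⇒ V0 V0 V0 ⇒ b V0 V0 ⇒ b b V0 ⇒ b b b
  V0 ⇒ V0 V0 ⇒ b V0 ⇒ b V0 V0 ⇒ b b V0 ⇒ b b b

b b b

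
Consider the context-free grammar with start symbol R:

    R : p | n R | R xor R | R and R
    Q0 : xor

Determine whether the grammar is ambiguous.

Ambiguous

Witness: n p and p

Derivation 1: R ⇒ n R ⇒ n R and R ⇒ n p and R ⇒ n p and p
Derivation 2: R ⇒ R and R ⇒ n R and R ⇒ n p and R ⇒ n p and p

Two distinct leftmost derivations for the same string.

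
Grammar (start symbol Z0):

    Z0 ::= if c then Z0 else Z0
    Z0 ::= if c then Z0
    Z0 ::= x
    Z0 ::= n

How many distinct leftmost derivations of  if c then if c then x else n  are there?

2

Parse trees for if c then if c then x else n:
  [Z0 if c then [Z0 if c then [Z0 x]] else [Z0 n]]
  [Z0 if c then [Z0 if c then [Z0 x] else [Z0 n]]]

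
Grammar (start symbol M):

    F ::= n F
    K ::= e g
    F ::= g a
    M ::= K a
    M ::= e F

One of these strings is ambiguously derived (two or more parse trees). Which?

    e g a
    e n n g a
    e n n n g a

e g a

e g a: 2 trees
e n n g a: 1 tree
e n n n g a: 1 tree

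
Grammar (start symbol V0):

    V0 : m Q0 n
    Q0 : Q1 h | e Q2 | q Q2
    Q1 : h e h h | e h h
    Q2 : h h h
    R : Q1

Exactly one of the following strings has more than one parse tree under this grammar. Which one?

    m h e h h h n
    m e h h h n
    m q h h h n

m h e h h h n: 1 tree
m e h h h n: 2 trees
m q h h h n: 1 tree

m e h h h n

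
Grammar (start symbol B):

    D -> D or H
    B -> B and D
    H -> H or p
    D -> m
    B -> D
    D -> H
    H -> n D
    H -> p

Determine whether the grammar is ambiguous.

Witness: p or p

Derivation 1: B ⇒ D ⇒ D or H ⇒ H or H ⇒ p or H ⇒ p or p
Derivation 2: B ⇒ D ⇒ H ⇒ H or p ⇒ p or p

Two distinct leftmost derivations for the same string.

Ambiguous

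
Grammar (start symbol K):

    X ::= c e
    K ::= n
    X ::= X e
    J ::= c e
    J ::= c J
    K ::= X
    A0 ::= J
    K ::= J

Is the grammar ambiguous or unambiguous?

Ambiguous

Witness: c e

Derivation 1: K ⇒ X ⇒ c e
Derivation 2: K ⇒ J ⇒ c e

Two distinct leftmost derivations for the same string.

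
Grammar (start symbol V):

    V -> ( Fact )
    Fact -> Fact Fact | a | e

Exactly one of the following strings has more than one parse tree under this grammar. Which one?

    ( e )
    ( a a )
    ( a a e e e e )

( e ): 1 tree
( a a ): 1 tree
( a a e e e e ): 42 trees

( a a e e e e )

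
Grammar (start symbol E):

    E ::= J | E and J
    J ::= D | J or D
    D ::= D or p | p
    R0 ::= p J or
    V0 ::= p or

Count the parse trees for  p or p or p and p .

Parse trees for p or p or p and p:
  [E [E [J [D [D [D p] or p] or p]]] and [J [D p]]]
  [E [E [J [J [D p]] or [D [D p] or p]]] and [J [D p]]]
  [E [E [J [J [D [D p] or p]] or [D p]]] and [J [D p]]]
  [E [E [J [J [J [D p]] or [D p]] or [D p]]] and [J [D p]]]

4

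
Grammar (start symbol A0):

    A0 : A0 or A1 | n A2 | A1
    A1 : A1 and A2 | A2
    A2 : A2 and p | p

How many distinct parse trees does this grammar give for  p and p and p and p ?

Parse trees for p and p and p and p:
  [A0 [A1 [A1 [A2 p]] and [A2 [A2 [A2 p] and p] and p]]]
  [A0 [A1 [A1 [A1 [A2 p]] and [A2 p]] and [A2 [A2 p] and p]]]
  [A0 [A1 [A1 [A2 [A2 p] and p]] and [A2 [A2 p] and p]]]
  [A0 [A1 [A1 [A1 [A2 p]] and [A2 [A2 p] and p]] and [A2 p]]]
  [A0 [A1 [A1 [A1 [A1 [A2 p]] and [A2 p]] and [A2 p]] and [A2 p]]]
  [A0 [A1 [A1 [A1 [A2 [A2 p] and p]] and [A2 p]] and [A2 p]]]
  [A0 [A1 [A1 [A2 [A2 [A2 p] and p] and p]] and [A2 p]]]
  [A0 [A1 [A2 [A2 [A2 [A2 p] and p] and p] and p]]]

8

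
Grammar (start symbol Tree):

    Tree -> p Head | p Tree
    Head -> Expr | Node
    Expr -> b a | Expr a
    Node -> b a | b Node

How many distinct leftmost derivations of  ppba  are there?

2

Parse trees for ppba:
  [Tree p [Tree p [Head [Expr b a]]]]
  [Tree p [Tree p [Head [Node b a]]]]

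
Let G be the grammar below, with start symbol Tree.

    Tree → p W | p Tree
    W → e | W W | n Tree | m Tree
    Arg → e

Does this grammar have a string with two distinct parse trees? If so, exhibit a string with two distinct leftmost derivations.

Ambiguous

Witness: p e e e

Derivation 1: Tree ⇒ p W ⇒ p W W ⇒ p e W ⇒ p e W W ⇒ p e e W ⇒ p e e e
Derivation 2: Tree ⇒ p W ⇒ p W W ⇒ p W W W ⇒ p e W W ⇒ p e e W ⇒ p e e e

Two distinct leftmost derivations for the same string.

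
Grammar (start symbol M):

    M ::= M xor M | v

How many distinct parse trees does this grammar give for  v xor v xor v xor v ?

Parse trees for v xor v xor v xor v:
  [M [M v] xor [M [M v] xor [M [M v] xor [M v]]]]
  [M [M v] xor [M [M [M v] xor [M v]] xor [M v]]]
  [M [M [M v] xor [M v]] xor [M [M v] xor [M v]]]
  [M [M [M v] xor [M [M v] xor [M v]]] xor [M v]]
  [M [M [M [M v] xor [M v]] xor [M v]] xor [M v]]

5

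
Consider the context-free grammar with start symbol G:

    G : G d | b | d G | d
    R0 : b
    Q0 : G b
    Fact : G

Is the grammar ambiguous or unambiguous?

Witness: d d

Derivation 1: G ⇒ G d ⇒ d d
Derivation 2: G ⇒ d G ⇒ d d

Two distinct leftmost derivations for the same string.

Ambiguous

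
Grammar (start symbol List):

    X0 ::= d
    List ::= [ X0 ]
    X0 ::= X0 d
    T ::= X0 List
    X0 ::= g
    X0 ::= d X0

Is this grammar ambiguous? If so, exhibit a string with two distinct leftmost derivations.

Ambiguous

Witness: [ d d ]

Derivation 1: List ⇒ [ X0 ] ⇒ [ X0 d ] ⇒ [ d d ]
Derivation 2: List ⇒ [ X0 ] ⇒ [ d X0 ] ⇒ [ d d ]

Two distinct leftmost derivations for the same string.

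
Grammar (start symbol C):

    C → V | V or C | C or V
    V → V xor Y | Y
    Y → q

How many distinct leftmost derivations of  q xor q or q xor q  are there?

2

Parse trees for q xor q or q xor q:
  [C [V [V [Y q]] xor [Y q]] or [C [V [V [Y q]] xor [Y q]]]]
  [C [C [V [V [Y q]] xor [Y q]]] or [V [V [Y q]] xor [Y q]]]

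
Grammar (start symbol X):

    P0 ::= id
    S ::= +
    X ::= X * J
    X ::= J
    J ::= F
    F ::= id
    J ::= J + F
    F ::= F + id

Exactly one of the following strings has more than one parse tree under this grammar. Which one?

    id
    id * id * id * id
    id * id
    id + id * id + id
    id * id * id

id: 1 tree
id * id * id * id: 1 tree
id * id: 1 tree
id + id * id + id: 4 trees
id * id * id: 1 tree

id + id * id + id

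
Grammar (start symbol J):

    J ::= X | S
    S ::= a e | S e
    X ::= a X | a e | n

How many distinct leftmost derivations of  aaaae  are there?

1

Parse trees for aaaae:
  [J [X a [X a [X a [X a e]]]]]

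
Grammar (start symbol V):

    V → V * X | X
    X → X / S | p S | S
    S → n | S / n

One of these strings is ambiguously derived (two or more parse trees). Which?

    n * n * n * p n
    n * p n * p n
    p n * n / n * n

p n * n / n * n

n * n * n * p n: 1 tree
n * p n * p n: 1 tree
p n * n / n * n: 2 trees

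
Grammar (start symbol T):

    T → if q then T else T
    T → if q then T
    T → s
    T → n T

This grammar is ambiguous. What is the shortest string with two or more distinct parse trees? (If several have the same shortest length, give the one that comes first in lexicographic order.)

length 1: no string has ≥2 trees
length 2: no string has ≥2 trees
length 3: no string has ≥2 trees
length 4: no string has ≥2 trees
length 5: no string has ≥2 trees
length 6: no string has ≥2 trees
length 7: no string has ≥2 trees
length 8: no string has ≥2 trees
length 9: if q then if q then s else s has 2 parse trees

Two derivations of if q then if q then s else s:
  T ⇒ if q then T else T ⇒ if q then if q then T else T ⇒ if q then if q then s else T ⇒ if q then if q then s else s
  T ⇒ if q then T ⇒ if q then if q then T else T ⇒ if q then if q then s else T ⇒ if q then if q then s else s

if q then if q then s else s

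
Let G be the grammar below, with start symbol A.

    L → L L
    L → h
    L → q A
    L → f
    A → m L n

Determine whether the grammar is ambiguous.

Ambiguous

Witness: m f f f n

Derivation 1: A ⇒ m L n ⇒ m L L n ⇒ m L L L n ⇒ m f L L n ⇒ m f f L n ⇒ m f f f n
Derivation 2: A ⇒ m L n ⇒ m L L n ⇒ m f L n ⇒ m f L L n ⇒ m f f L n ⇒ m f f f n

Two distinct leftmost derivations for the same string.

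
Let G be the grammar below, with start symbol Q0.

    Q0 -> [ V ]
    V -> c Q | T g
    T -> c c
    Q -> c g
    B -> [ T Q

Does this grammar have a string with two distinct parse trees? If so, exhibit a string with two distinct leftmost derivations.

Ambiguous

Witness: [ c c g ]

Derivation 1: Q0 ⇒ [ V ] ⇒ [ c Q ] ⇒ [ c c g ]
Derivation 2: Q0 ⇒ [ V ] ⇒ [ T g ] ⇒ [ c c g ]

Two distinct leftmost derivations for the same string.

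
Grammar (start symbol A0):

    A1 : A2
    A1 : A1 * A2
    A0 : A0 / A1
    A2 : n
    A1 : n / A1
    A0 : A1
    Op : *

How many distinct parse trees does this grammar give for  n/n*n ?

3

Parse trees for n/n*n:
  [A0 [A0 [A1 [A2 n]]] / [A1 [A1 [A2 n]] * [A2 n]]]
  [A0 [A1 [A1 n / [A1 [A2 n]]] * [A2 n]]]
  [A0 [A1 n / [A1 [A1 [A2 n]] * [A2 n]]]]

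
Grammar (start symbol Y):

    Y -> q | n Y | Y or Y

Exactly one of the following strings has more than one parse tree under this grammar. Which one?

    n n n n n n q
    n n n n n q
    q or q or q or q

q or q or q or q

n n n n n n q: 1 tree
n n n n n q: 1 tree
q or q or q or q: 5 trees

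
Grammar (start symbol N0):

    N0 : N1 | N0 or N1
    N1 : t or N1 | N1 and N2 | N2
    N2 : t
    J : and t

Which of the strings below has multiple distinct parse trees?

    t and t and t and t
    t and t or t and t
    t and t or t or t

t and t and t and t: 1 tree
t and t or t and t: 1 tree
t and t or t or t: 2 trees

t and t or t or t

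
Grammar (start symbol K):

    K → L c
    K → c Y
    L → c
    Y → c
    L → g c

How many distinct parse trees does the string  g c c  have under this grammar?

Parse trees for g c c:
  [K [L g c] c]

1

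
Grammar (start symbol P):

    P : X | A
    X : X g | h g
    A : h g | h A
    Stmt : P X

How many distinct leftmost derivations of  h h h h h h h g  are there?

1

Parse trees for h h h h h h h g:
  [P [A h [A h [A h [A h [A h [A h [A h g]]]]]]]]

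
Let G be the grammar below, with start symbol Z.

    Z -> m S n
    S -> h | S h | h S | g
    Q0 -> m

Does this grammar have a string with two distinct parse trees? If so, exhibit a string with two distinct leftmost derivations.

Ambiguous

Witness: m h h n

Derivation 1: Z ⇒ m S n ⇒ m S h n ⇒ m h h n
Derivation 2: Z ⇒ m S n ⇒ m h S n ⇒ m h h n

Two distinct leftmost derivations for the same string.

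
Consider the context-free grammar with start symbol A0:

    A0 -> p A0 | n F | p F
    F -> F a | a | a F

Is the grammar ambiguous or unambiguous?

Ambiguous

Witness: n a a

Derivation 1: A0 ⇒ n F ⇒ n F a ⇒ n a a
Derivation 2: A0 ⇒ n F ⇒ n a F ⇒ n a a

Two distinct leftmost derivations for the same string.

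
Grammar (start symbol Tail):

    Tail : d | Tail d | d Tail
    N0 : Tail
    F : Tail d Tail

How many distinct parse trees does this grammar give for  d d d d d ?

Parse trees for d d d d d (showing first 6 of 16):
  [Tail [Tail [Tail [Tail [Tail d] d] d] d] d]
  [Tail [Tail [Tail [Tail d [Tail d]] d] d] d]
  [Tail [Tail [Tail d [Tail [Tail d] d]] d] d]
  [Tail [Tail [Tail d [Tail d [Tail d]]] d] d]
  [Tail [Tail d [Tail [Tail [Tail d] d] d]] d]
  [Tail [Tail d [Tail [Tail d [Tail d]] d]] d]

16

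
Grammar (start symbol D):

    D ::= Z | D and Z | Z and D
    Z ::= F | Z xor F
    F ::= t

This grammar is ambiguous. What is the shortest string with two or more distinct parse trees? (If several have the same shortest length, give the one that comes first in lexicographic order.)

t and t

length 1: no string has ≥2 trees
length 3: t and t has 2 parse trees

Two derivations of t and t:
  D ⇒ D and Z ⇒ Z and Z ⇒ F and Z ⇒ t and Z ⇒ t and F ⇒ t and t
  D ⇒ Z and D ⇒ F and D ⇒ t and D ⇒ t and Z ⇒ t and F ⇒ t and t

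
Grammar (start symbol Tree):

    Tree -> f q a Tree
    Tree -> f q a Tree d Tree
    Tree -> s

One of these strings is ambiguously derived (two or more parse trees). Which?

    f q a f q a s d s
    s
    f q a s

f q a f q a s d s: 2 trees
s: 1 tree
f q a s: 1 tree

f q a f q a s d s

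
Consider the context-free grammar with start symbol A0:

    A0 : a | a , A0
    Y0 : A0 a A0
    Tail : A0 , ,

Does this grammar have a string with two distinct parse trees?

Unambiguous

Only A0 is reachable from A0; ignoring the rest: The reachable grammar is A → atom sep A | atom. Each atom is followed by either the separator (recurse) or end-of-string (stop) — no choice point.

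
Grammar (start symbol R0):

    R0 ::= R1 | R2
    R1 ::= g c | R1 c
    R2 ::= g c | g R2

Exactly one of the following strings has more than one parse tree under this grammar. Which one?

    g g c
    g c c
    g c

g c

g g c: 1 tree
g c c: 1 tree
g c: 2 trees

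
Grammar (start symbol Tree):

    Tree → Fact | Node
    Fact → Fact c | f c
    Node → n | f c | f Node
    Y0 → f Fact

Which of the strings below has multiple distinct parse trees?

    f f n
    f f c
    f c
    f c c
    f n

f f n: 1 tree
f f c: 1 tree
f c: 2 trees
f c c: 1 tree
f n: 1 tree

f c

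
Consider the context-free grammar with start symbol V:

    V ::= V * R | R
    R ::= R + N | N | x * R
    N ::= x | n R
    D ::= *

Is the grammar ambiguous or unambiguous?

Ambiguous

Witness: x * x

Derivation 1: V ⇒ V * R ⇒ R * R ⇒ N * R ⇒ x * R ⇒ x * N ⇒ x * x
Derivation 2: V ⇒ R ⇒ x * R ⇒ x * N ⇒ x * x

Two distinct leftmost derivations for the same string.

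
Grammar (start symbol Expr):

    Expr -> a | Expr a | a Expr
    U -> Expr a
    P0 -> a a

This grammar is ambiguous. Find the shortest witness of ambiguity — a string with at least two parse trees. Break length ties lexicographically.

a a

length 1: no string has ≥2 trees
length 2: a a has 2 parse trees

Two derivations of a a:
  Expr ⇒ Expr a ⇒ a a
  Expr ⇒ a Expr ⇒ a a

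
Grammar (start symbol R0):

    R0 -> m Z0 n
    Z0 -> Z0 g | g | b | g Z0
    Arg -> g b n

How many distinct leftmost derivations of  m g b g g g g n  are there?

5

Parse trees for m g b g g g g n:
  [R0 m [Z0 [Z0 [Z0 [Z0 [Z0 g [Z0 b]] g] g] g] g] n]
  [R0 m [Z0 [Z0 [Z0 [Z0 g [Z0 [Z0 b] g]] g] g] g] n]
  [R0 m [Z0 [Z0 [Z0 g [Z0 [Z0 [Z0 b] g] g]] g] g] n]
  [R0 m [Z0 [Z0 g [Z0 [Z0 [Z0 [Z0 b] g] g] g]] g] n]
  [R0 m [Z0 g [Z0 [Z0 [Z0 [Z0 [Z0 b] g] g] g] g]] n]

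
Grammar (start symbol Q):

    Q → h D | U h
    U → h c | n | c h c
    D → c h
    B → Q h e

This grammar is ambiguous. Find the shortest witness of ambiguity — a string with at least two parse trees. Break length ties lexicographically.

length 2: no string has ≥2 trees
length 3: h c h has 2 parse trees

Two derivations of h c h:
  Q ⇒ h D ⇒ h c h
  Q ⇒ U h ⇒ h c h

h c h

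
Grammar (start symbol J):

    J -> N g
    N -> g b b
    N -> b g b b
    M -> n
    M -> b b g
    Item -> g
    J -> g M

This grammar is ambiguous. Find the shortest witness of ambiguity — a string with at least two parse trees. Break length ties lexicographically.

length 2: no string has ≥2 trees
length 4: g b b g has 2 parse trees

Two derivations of g b b g:
  J ⇒ N g ⇒ g b b g
  J ⇒ g M ⇒ g b b g

g b b g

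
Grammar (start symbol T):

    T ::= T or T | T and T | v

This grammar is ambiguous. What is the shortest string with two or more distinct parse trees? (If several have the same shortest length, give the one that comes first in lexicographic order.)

v and v and v

length 1: no string has ≥2 trees
length 3: no string has ≥2 trees
length 5: v and v and v has 2 parse trees

Two derivations of v and v and v:
  T ⇒ T and T ⇒ T and T and T ⇒ v and T and T ⇒ v and v and T ⇒ v and v and v
  T ⇒ T and T ⇒ v and T ⇒ v and T and T ⇒ v and v and T ⇒ v and v and v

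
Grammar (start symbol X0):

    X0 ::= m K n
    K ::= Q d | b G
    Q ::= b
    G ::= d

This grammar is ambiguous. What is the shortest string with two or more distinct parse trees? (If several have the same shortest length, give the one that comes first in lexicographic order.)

length 4: m b d n has 2 parse trees

Two derivations of m b d n:
  X0 ⇒ m K n ⇒ m Q d n ⇒ m b d n
  X0 ⇒ m K n ⇒ m b G n ⇒ m b d n

m b d n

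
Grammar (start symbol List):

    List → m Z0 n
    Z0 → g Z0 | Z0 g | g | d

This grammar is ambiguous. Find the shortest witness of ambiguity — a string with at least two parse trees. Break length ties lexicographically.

m g g n

length 3: no string has ≥2 trees
length 4: m g g n has 2 parse trees

Two derivations of m g g n:
  List ⇒ m Z0 n ⇒ m g Z0 n ⇒ m g g n
  List ⇒ m Z0 n ⇒ m Z0 g n ⇒ m g g n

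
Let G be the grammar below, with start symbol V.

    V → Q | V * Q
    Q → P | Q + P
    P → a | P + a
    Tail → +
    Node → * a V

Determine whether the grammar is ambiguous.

Ambiguous

Witness: a + a

Derivation 1: V ⇒ Q ⇒ P ⇒ P + a ⇒ a + a
Derivation 2: V ⇒ Q ⇒ Q + P ⇒ P + P ⇒ a + P ⇒ a + a

Two distinct leftmost derivations for the same string.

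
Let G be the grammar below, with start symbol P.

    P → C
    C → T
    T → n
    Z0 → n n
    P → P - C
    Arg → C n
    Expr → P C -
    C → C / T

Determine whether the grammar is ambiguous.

Only P, C, T are reachable from P; ignoring the rest: This is a standard precedence ladder (P over C over T), with each level left-recursive on its own operator ('-' at P, '/' at C). That structure is LR(1), hence unambiguous.

Unambiguous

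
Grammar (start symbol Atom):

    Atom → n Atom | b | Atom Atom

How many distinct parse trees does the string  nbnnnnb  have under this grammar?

Parse trees for nbnnnnb:
  [Atom n [Atom [Atom b] [Atom n [Atom n [Atom n [Atom n [Atom b]]]]]]]
  [Atom [Atom n [Atom b]] [Atom n [Atom n [Atom n [Atom n [Atom b]]]]]]

2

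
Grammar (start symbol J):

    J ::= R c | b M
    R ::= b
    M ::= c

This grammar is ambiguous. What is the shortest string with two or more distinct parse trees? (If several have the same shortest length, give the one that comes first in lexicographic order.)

b c

length 2: b c has 2 parse trees

Two derivations of b c:
  J ⇒ R c ⇒ b c
  J ⇒ b M ⇒ b c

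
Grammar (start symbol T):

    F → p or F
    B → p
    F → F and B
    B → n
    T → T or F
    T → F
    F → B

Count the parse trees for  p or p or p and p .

Parse trees for p or p or p and p:
  [T [T [F [B p]]] or [F p or [F [F [B p]] and [B p]]]]
  [T [T [F [B p]]] or [F [F p or [F [B p]]] and [B p]]]
  [T [T [T [F [B p]]] or [F [B p]]] or [F [F [B p]] and [B p]]]
  [T [T [F p or [F [B p]]]] or [F [F [B p]] and [B p]]]
  [T [F p or [F p or [F [F [B p]] and [B p]]]]]
  [T [F p or [F [F p or [F [B p]]] and [B p]]]]
  [T [F [F p or [F p or [F [B p]]]] and [B p]]]

7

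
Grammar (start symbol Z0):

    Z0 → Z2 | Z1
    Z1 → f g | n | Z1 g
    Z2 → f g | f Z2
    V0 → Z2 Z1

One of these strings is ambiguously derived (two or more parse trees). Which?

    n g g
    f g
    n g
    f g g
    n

f g

n g g: 1 tree
f g: 2 trees
n g: 1 tree
f g g: 1 tree
n: 1 tree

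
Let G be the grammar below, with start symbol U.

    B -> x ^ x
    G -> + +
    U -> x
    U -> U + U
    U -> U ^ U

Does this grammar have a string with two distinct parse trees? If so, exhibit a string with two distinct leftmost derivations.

Ambiguous

Witness: x + x + x

Derivation 1: U ⇒ U + U ⇒ x + U ⇒ x + U + U ⇒ x + x + U ⇒ x + x + x
Derivation 2: U ⇒ U + U ⇒ U + U + U ⇒ x + U + U ⇒ x + x + U ⇒ x + x + x

Two distinct leftmost derivations for the same string.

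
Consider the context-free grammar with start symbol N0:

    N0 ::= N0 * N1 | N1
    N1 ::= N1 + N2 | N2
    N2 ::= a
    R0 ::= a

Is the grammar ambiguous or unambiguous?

Unambiguous

Only N0, N1, N2 are reachable from N0; ignoring the rest: N0 → N0 * N1 | N1  ;  N1 → N1 + N2 | N2  — a left-associative chain with N2 at the bottom. Each string factors uniquely by precedence.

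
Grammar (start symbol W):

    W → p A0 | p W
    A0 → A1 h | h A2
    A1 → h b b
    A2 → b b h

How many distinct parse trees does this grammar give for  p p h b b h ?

Parse trees for p p h b b h:
  [W p [W p [A0 [A1 h b b] h]]]
  [W p [W p [A0 h [A2 b b h]]]]

2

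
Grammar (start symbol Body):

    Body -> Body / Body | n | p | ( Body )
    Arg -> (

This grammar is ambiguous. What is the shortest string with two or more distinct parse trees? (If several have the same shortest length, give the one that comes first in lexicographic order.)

length 1: no string has ≥2 trees
length 3: no string has ≥2 trees
length 5: n / n / n has 2 parse trees

Two derivations of n / n / n:
  Body ⇒ Body / Body ⇒ Body / Body / Body ⇒ n / Body / Body ⇒ n / n / Body ⇒ n / n / n
  Body ⇒ Body / Body ⇒ n / Body ⇒ n / Body / Body ⇒ n / n / Body ⇒ n / n / n

n / n / n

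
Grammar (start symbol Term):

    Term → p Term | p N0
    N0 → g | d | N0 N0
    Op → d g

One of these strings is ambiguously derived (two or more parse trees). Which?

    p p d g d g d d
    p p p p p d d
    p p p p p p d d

p p d g d g d d: 42 trees
p p p p p d d: 1 tree
p p p p p p d d: 1 tree

p p d g d g d d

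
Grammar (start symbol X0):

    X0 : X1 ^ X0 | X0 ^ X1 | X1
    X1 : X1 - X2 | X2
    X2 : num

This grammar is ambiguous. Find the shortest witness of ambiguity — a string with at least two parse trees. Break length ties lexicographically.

length 1: no string has ≥2 trees
length 3: num ^ num has 2 parse trees

Two derivations of num ^ num:
  X0 ⇒ X1 ^ X0 ⇒ X2 ^ X0 ⇒ num ^ X0 ⇒ num ^ X1 ⇒ num ^ X2 ⇒ num ^ num
  X0 ⇒ X0 ^ X1 ⇒ X1 ^ X1 ⇒ X2 ^ X1 ⇒ num ^ X1 ⇒ num ^ X2 ⇒ num ^ num

num ^ num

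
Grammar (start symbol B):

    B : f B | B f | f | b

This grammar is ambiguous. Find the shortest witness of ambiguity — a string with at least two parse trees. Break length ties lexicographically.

length 1: no string has ≥2 trees
length 2: f f has 2 parse trees

Two derivations of f f:
  B ⇒ f B ⇒ f f
  B ⇒ B f ⇒ f f

f f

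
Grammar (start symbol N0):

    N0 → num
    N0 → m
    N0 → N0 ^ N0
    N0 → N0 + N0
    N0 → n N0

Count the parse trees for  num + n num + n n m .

3

Parse trees for num + n num + n n m:
  [N0 [N0 num] + [N0 [N0 n [N0 num]] + [N0 n [N0 n [N0 m]]]]]
  [N0 [N0 num] + [N0 n [N0 [N0 num] + [N0 n [N0 n [N0 m]]]]]]
  [N0 [N0 [N0 num] + [N0 n [N0 num]]] + [N0 n [N0 n [N0 m]]]]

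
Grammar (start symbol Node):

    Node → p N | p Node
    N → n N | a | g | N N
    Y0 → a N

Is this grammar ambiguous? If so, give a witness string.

Ambiguous

Witness: p a a a

Derivation 1: Node ⇒ p N ⇒ p N N ⇒ p a N ⇒ p a N N ⇒ p a a N ⇒ p a a a
Derivation 2: Node ⇒ p N ⇒ p N N ⇒ p N N N ⇒ p a N N ⇒ p a a N ⇒ p a a a

Two distinct leftmost derivations for the same string.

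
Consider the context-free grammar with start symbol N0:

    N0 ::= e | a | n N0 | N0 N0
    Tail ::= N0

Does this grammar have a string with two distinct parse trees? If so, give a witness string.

Ambiguous

Witness: a a a

Derivation 1: N0 ⇒ N0 N0 ⇒ a N0 ⇒ a N0 N0 ⇒ a a N0 ⇒ a a a
Derivation 2: N0 ⇒ N0 N0 ⇒ N0 N0 N0 ⇒ a N0 N0 ⇒ a a N0 ⇒ a a a

Two distinct leftmost derivations for the same string.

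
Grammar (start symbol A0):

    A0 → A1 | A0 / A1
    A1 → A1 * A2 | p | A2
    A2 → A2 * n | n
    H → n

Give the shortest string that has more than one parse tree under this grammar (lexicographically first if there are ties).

n * n

length 1: no string has ≥2 trees
length 3: n * n has 2 parse trees

Two derivations of n * n:
  A0 ⇒ A1 ⇒ A1 * A2 ⇒ A2 * A2 ⇒ n * A2 ⇒ n * n
  A0 ⇒ A1 ⇒ A2 ⇒ A2 * n ⇒ n * n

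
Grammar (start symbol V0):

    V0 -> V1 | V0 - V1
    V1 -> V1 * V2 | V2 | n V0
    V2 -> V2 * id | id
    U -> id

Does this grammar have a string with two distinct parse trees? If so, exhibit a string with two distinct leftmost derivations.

Witness: id * id

Derivation 1: V0 ⇒ V1 ⇒ V1 * V2 ⇒ V2 * V2 ⇒ id * V2 ⇒ id * id
Derivation 2: V0 ⇒ V1 ⇒ V2 ⇒ V2 * id ⇒ id * id

Two distinct leftmost derivations for the same string.

Ambiguous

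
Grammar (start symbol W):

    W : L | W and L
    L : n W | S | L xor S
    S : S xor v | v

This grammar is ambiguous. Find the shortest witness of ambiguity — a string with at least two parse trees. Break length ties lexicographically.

v xor v

length 1: no string has ≥2 trees
length 2: no string has ≥2 trees
length 3: v xor v has 2 parse trees

Two derivations of v xor v:
  W ⇒ L ⇒ S ⇒ S xor v ⇒ v xor v
  W ⇒ L ⇒ L xor S ⇒ S xor S ⇒ v xor S ⇒ v xor v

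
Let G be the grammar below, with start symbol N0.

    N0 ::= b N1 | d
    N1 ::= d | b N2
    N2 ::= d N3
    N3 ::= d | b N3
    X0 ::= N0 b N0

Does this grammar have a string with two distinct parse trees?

Unambiguous

Only N0, N1, N2, N3 are reachable from N0; ignoring the rest: The reachable rules are right-linear with at most one rule per (nonterminal, next-terminal) pair. Each input token forces the next rule, so parsing is deterministic.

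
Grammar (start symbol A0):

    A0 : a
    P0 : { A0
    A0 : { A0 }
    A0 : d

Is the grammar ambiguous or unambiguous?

Unambiguous

Only A0 is reachable from A0; ignoring the rest: Each string is a nest of matched brackets around a single atom. An opening bracket forces the recursive rule; an atom forces the base rule.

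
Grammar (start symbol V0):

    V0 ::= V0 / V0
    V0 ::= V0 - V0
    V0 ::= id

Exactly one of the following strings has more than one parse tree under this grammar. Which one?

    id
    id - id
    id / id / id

id / id / id

id: 1 tree
id - id: 1 tree
id / id / id: 2 trees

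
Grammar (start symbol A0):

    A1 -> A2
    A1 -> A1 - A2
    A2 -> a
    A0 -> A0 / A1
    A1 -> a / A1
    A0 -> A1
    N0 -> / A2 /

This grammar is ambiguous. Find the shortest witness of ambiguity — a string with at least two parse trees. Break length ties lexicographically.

length 1: no string has ≥2 trees
length 3: a / a has 2 parse trees

Two derivations of a / a:
  A0 ⇒ A0 / A1 ⇒ A1 / A1 ⇒ A2 / A1 ⇒ a / A1 ⇒ a / A2 ⇒ a / a
  A0 ⇒ A1 ⇒ a / A1 ⇒ a / A2 ⇒ a / a

a / a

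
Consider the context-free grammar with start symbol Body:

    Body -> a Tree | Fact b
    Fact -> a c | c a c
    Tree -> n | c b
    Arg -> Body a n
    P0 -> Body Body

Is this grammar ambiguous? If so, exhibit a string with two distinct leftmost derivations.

Witness: a c b

Derivation 1: Body ⇒ a Tree ⇒ a c b
Derivation 2: Body ⇒ Fact b ⇒ a c b

Two distinct leftmost derivations for the same string.

Ambiguous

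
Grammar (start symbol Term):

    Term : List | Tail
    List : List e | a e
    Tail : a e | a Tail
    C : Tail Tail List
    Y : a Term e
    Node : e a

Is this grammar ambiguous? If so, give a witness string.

Witness: a e

Derivation 1: Term ⇒ List ⇒ a e
Derivation 2: Term ⇒ Tail ⇒ a e

Two distinct leftmost derivations for the same string.

Ambiguous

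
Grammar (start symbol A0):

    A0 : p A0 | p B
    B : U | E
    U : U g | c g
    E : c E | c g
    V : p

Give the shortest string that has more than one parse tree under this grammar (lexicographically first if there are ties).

length 3: p c g has 2 parse trees

Two derivations of p c g:
  A0 ⇒ p B ⇒ p U ⇒ p c g
  A0 ⇒ p B ⇒ p E ⇒ p c g

p c g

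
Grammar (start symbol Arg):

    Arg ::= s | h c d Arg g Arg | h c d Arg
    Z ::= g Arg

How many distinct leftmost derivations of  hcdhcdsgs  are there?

2

Parse trees for hcdhcdsgs:
  [Arg h c d [Arg h c d [Arg s]] g [Arg s]]
  [Arg h c d [Arg h c d [Arg s] g [Arg s]]]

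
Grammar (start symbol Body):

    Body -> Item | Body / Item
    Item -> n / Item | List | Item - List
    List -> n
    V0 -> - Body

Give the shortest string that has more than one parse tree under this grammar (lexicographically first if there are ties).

n / n

length 1: no string has ≥2 trees
length 3: n / n has 2 parse trees

Two derivations of n / n:
  Body ⇒ Item ⇒ n / Item ⇒ n / List ⇒ n / n
  Body ⇒ Body / Item ⇒ Item / Item ⇒ List / Item ⇒ n / Item ⇒ n / List ⇒ n / n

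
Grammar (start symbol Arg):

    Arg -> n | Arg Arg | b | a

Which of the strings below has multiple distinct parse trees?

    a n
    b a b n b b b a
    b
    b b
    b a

b a b n b b b a

a n: 1 tree
b a b n b b b a: 429 trees
b: 1 tree
b b: 1 tree
b a: 1 tree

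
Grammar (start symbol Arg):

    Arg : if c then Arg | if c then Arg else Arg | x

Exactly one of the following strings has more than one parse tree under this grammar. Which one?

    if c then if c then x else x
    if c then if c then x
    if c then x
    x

if c then if c then x else x: 2 trees
if c then if c then x: 1 tree
if c then x: 1 tree
x: 1 tree

if c then if c then x else x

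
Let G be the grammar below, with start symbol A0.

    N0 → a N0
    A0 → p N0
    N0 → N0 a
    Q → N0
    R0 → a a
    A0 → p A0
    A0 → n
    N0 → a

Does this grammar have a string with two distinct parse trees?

Witness: p a a

Derivation 1: A0 ⇒ p N0 ⇒ p a N0 ⇒ p a a
Derivation 2: A0 ⇒ p N0 ⇒ p N0 a ⇒ p a a

Two distinct leftmost derivations for the same string.

Ambiguous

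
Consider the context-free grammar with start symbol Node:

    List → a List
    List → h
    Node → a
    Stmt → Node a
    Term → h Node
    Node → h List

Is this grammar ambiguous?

Unambiguous

(Stmt, Term are unreachable from Node, so their rules don't affect L(Node).) The reachable rules are right-linear with at most one rule per (nonterminal, next-terminal) pair. Each input token forces the next rule, so parsing is deterministic.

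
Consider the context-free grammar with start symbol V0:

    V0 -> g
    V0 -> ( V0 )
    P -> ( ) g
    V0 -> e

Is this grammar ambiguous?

(P is unreachable from V0, so its rules don't affect L(V0).) Each string is a nest of matched brackets around a single atom. An opening bracket forces the recursive rule; an atom forces the base rule.

Unambiguous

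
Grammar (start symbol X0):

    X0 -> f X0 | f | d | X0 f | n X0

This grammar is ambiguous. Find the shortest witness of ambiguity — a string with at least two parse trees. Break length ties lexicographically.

length 1: no string has ≥2 trees
length 2: f f has 2 parse trees

Two derivations of f f:
  X0 ⇒ f X0 ⇒ f f
  X0 ⇒ X0 f ⇒ f f

f f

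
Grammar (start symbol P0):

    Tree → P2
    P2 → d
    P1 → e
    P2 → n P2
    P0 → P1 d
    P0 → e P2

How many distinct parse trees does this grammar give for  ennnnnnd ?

1

Parse trees for ennnnnnd:
  [P0 e [P2 n [P2 n [P2 n [P2 n [P2 n [P2 n [P2 d]]]]]]]]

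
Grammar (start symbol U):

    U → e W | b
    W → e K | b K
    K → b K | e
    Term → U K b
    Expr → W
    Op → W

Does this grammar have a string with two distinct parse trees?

Unambiguous

Only U, W, K are reachable from U; ignoring the rest: Each reachable nonterminal has at most one production per leading terminal, and all productions are right-linear; the derivation is determined token-by-token.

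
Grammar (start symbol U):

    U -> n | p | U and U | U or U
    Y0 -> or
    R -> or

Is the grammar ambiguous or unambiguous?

Witness: n and n and n

Derivation 1: U ⇒ U and U ⇒ n and U ⇒ n and U and U ⇒ n and n and U ⇒ n and n and n
Derivation 2: U ⇒ U and U ⇒ U and U and U ⇒ n and U and U ⇒ n and n and U ⇒ n and n and n

Two distinct leftmost derivations for the same string.

Ambiguous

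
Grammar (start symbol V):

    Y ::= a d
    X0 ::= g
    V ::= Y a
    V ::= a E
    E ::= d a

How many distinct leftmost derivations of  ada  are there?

Parse trees for ada:
  [V [Y a d] a]
  [V a [E d a]]

2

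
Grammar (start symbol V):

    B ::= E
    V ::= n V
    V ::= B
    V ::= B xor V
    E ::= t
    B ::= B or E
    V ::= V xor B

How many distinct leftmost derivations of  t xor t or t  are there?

2

Parse trees for t xor t or t:
  [V [B [E t]] xor [V [B [B [E t]] or [E t]]]]
  [V [V [B [E t]]] xor [B [B [E t]] or [E t]]]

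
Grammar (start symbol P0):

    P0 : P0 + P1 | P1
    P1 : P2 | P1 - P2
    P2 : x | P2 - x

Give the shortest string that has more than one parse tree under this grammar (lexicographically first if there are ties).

x - x

length 1: no string has ≥2 trees
length 3: x - x has 2 parse trees

Two derivations of x - x:
  P0 ⇒ P1 ⇒ P2 ⇒ P2 - x ⇒ x - x
  P0 ⇒ P1 ⇒ P1 - P2 ⇒ P2 - P2 ⇒ x - P2 ⇒ x - x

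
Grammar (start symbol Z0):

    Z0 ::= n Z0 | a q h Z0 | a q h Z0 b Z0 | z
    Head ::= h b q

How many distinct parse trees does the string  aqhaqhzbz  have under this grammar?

2

Parse trees for aqhaqhzbz:
  [Z0 a q h [Z0 a q h [Z0 z] b [Z0 z]]]
  [Z0 a q h [Z0 a q h [Z0 z]] b [Z0 z]]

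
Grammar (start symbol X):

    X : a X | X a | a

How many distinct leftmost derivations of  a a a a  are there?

Parse trees for a a a a:
  [X a [X a [X a [X a]]]]
  [X a [X a [X [X a] a]]]
  [X a [X [X a [X a]] a]]
  [X a [X [X [X a] a] a]]
  [X [X a [X a [X a]]] a]
  [X [X a [X [X a] a]] a]
  [X [X [X a [X a]] a] a]
  [X [X [X [X a] a] a] a]

8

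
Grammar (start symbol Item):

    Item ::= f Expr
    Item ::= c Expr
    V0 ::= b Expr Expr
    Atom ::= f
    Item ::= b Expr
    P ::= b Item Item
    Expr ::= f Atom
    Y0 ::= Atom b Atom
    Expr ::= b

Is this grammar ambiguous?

Only Item, Expr, Atom are reachable from Item; ignoring the rest: Restricted to the reachable nonterminals, every rule has the form A → t or A → t B, and no two rules for the same A share a first terminal. The grammar encodes a DFA — one run per string.

Unambiguous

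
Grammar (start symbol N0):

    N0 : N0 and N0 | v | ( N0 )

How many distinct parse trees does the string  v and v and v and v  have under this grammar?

5

Parse trees for v and v and v and v:
  [N0 [N0 v] and [N0 [N0 v] and [N0 [N0 v] and [N0 v]]]]
  [N0 [N0 v] and [N0 [N0 [N0 v] and [N0 v]] and [N0 v]]]
  [N0 [N0 [N0 v] and [N0 v]] and [N0 [N0 v] and [N0 v]]]
  [N0 [N0 [N0 v] and [N0 [N0 v] and [N0 v]]] and [N0 v]]
  [N0 [N0 [N0 [N0 v] and [N0 v]] and [N0 v]] and [N0 v]]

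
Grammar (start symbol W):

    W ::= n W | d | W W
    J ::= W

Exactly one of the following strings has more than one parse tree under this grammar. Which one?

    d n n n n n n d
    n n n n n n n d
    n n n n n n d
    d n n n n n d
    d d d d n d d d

d n n n n n n d: 1 tree
n n n n n n n d: 1 tree
n n n n n n d: 1 tree
d n n n n n d: 1 tree
d d d d n d d d: 202 trees

d d d d n d d d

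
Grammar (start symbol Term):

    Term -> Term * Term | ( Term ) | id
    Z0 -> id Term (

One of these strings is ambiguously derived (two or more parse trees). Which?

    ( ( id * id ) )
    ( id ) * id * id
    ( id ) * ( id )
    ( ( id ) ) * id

( ( id * id ) ): 1 tree
( id ) * id * id: 2 trees
( id ) * ( id ): 1 tree
( ( id ) ) * id: 1 tree

( id ) * id * id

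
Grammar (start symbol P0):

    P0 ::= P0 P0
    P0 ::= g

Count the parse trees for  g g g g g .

14

Parse trees for g g g g g (showing first 6 of 14):
  [P0 [P0 g] [P0 [P0 g] [P0 [P0 g] [P0 [P0 g] [P0 g]]]]]
  [P0 [P0 g] [P0 [P0 g] [P0 [P0 [P0 g] [P0 g]] [P0 g]]]]
  [P0 [P0 g] [P0 [P0 [P0 g] [P0 g]] [P0 [P0 g] [P0 g]]]]
  [P0 [P0 g] [P0 [P0 [P0 g] [P0 [P0 g] [P0 g]]] [P0 g]]]
  [P0 [P0 g] [P0 [P0 [P0 [P0 g] [P0 g]] [P0 g]] [P0 g]]]
  [P0 [P0 [P0 g] [P0 g]] [P0 [P0 g] [P0 [P0 g] [P0 g]]]]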